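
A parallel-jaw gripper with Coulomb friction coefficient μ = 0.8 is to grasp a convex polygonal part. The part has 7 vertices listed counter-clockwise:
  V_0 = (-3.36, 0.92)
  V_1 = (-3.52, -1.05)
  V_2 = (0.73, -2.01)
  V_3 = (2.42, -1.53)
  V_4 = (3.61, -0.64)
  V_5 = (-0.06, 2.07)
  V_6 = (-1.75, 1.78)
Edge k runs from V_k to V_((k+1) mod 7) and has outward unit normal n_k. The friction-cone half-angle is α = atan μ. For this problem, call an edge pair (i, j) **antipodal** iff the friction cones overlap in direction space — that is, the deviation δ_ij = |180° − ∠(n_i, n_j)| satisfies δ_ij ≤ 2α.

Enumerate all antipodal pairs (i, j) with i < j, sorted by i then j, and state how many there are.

α = atan 0.8 = 38.66°;  2α = 77.32°
n_0 = (-0.9967, +0.0810)
n_1 = (-0.2203, -0.9754)
n_2 = (+0.2732, -0.9620)
n_3 = (+0.5989, -0.8008)
n_4 = (+0.5940, +0.8044)
n_5 = (-0.1691, +0.9856)
n_6 = (-0.4712, +0.8820)
  (0,1): δ = 98.09°  ·
  (0,2): δ = 69.50°  ✓
  (0,3): δ = 48.56°  ✓
  (0,4): δ = 58.20°  ✓
  (0,5): δ = 104.38°  ·
  (0,6): δ = 122.75°  ·
  (1,2): δ = 151.42°  ·
  (1,3): δ = 130.48°  ·
  (1,4): δ = 23.71°  ✓
  (1,5): δ = 22.47°  ✓
  (1,6): δ = 40.84°  ✓
  (2,3): δ = 159.06°  ·
  (2,4): δ = 52.30°  ✓
  (2,5): δ = 6.12°  ✓
  (2,6): δ = 12.25°  ✓
  (3,4): δ = 73.24°  ✓
  (3,5): δ = 27.06°  ✓
  (3,6): δ = 8.68°  ✓
  (4,5): δ = 133.82°  ·
  (4,6): δ = 115.45°  ·
  (5,6): δ = 161.63°  ·
antipodal pairs: 12

count = 12; pairs: (0,2), (0,3), (0,4), (1,4), (1,5), (1,6), (2,4), (2,5), (2,6), (3,4), (3,5), (3,6)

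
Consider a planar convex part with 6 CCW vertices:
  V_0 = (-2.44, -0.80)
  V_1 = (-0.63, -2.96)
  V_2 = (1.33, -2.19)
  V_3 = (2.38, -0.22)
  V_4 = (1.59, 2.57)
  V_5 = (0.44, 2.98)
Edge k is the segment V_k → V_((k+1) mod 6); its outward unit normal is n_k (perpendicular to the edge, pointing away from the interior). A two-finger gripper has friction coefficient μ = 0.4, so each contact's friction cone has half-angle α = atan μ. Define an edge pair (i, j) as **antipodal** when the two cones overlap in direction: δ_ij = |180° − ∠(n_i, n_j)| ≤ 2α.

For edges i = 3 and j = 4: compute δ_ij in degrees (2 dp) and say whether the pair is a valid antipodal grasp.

α = atan 0.4 = 21.80°;  2α = 43.60°
edge 3: e_3 = (-0.79, +2.79);  n_3 = (+0.9622, +0.2724)
edge 4: e_4 = (-1.15, +0.41);  n_4 = (+0.3358, +0.9419)
∠(n_3, n_4) = 54.57°
δ = |180° − 54.57°| = 125.43°
125.43° > 2α = 43.60°  →  invalid

δ = 125.43°, invalid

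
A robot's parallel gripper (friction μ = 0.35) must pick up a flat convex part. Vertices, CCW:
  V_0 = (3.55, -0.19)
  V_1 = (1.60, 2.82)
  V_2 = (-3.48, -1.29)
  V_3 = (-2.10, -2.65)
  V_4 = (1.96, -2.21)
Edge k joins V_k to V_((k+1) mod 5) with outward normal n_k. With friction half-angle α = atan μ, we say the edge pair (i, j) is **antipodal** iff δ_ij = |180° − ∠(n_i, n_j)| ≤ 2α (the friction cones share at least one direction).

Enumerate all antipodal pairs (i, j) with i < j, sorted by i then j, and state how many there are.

count = 3; pairs: (0,2), (1,3), (1,4)

α = atan 0.35 = 19.29°;  2α = 38.58°
n_0 = (+0.8393, +0.5437)
n_1 = (-0.6290, +0.7774)
n_2 = (-0.7019, -0.7122)
n_3 = (+0.1077, -0.9942)
n_4 = (+0.7858, -0.6185)
  (0,1): δ = 83.96°  ·
  (0,2): δ = 12.48°  ✓
  (0,3): δ = 63.25°  ·
  (0,4): δ = 108.86°  ·
  (1,2): δ = 83.56°  ·
  (1,3): δ = 32.79°  ✓
  (1,4): δ = 12.82°  ✓
  (2,3): δ = 129.23°  ·
  (2,4): δ = 83.63°  ·
  (3,4): δ = 134.39°  ·
antipodal pairs: 3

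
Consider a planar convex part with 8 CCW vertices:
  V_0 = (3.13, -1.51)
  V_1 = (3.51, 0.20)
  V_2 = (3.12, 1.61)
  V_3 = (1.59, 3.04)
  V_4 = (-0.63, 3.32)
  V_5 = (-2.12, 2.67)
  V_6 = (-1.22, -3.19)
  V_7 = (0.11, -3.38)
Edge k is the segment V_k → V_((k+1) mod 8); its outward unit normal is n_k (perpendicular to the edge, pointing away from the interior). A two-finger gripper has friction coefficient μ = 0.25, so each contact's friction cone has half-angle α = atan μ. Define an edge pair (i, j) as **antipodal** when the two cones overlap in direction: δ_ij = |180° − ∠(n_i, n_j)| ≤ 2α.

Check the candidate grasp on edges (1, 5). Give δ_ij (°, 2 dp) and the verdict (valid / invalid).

δ = 6.73°, valid

α = atan 0.25 = 14.04°;  2α = 28.07°
edge 1: e_1 = (-0.39, +1.41);  n_1 = (+0.9638, +0.2666)
edge 5: e_5 = (+0.90, -5.86);  n_5 = (-0.9884, -0.1518)
∠(n_1, n_5) = 173.27°
δ = |180° − 173.27°| = 6.73°
6.73° ≤ 2α = 28.07°  →  valid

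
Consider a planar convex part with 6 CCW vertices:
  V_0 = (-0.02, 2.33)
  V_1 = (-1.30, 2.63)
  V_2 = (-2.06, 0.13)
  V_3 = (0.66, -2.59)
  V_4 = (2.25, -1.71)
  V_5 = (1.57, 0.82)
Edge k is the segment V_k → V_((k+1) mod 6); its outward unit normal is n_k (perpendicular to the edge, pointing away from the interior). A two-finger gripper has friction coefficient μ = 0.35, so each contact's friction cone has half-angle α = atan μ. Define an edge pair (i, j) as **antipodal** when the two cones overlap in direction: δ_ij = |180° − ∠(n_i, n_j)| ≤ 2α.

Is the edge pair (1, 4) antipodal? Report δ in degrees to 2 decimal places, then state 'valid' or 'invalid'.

α = atan 0.35 = 19.29°;  2α = 38.58°
edge 1: e_1 = (-0.76, -2.50);  n_1 = (-0.9568, +0.2909)
edge 4: e_4 = (-0.68, +2.53);  n_4 = (+0.9657, +0.2596)
∠(n_1, n_4) = 148.05°
δ = |180° − 148.05°| = 31.95°
31.95° ≤ 2α = 38.58°  →  valid

δ = 31.95°, valid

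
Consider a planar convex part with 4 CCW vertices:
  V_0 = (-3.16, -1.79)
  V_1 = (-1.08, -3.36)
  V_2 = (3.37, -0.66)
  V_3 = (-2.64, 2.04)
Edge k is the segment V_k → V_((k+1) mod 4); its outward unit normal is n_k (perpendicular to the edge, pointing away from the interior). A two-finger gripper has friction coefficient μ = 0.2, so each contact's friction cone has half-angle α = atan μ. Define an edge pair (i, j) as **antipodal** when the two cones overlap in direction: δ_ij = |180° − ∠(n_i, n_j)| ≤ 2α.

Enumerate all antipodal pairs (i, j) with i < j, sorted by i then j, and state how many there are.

count = 1; pairs: (0,2)

α = atan 0.2 = 11.31°;  2α = 22.62°
n_0 = (-0.6025, -0.7982)
n_1 = (+0.5187, -0.8549)
n_2 = (+0.4098, +0.9122)
n_3 = (-0.9909, +0.1345)
  (0,1): δ = 111.71°  ·
  (0,2): δ = 12.85°  ✓
  (0,3): δ = 119.31°  ·
  (1,2): δ = 55.44°  ·
  (1,3): δ = 51.02°  ·
  (2,3): δ = 73.54°  ·
antipodal pairs: 1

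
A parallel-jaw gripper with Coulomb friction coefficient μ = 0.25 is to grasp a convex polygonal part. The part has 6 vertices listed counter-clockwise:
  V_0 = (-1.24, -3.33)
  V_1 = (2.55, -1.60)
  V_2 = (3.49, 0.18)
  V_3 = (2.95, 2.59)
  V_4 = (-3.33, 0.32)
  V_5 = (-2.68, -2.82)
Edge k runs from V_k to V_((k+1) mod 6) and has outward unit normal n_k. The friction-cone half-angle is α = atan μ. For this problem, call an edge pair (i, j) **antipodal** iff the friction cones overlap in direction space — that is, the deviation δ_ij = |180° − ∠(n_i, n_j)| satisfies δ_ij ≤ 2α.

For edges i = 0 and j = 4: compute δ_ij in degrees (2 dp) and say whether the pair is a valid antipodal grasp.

α = atan 0.25 = 14.04°;  2α = 28.07°
edge 0: e_0 = (+3.79, +1.73);  n_0 = (+0.4152, -0.9097)
edge 4: e_4 = (+0.65, -3.14);  n_4 = (-0.9792, -0.2027)
∠(n_0, n_4) = 102.84°
δ = |180° − 102.84°| = 77.16°
77.16° > 2α = 28.07°  →  invalid

δ = 77.16°, invalid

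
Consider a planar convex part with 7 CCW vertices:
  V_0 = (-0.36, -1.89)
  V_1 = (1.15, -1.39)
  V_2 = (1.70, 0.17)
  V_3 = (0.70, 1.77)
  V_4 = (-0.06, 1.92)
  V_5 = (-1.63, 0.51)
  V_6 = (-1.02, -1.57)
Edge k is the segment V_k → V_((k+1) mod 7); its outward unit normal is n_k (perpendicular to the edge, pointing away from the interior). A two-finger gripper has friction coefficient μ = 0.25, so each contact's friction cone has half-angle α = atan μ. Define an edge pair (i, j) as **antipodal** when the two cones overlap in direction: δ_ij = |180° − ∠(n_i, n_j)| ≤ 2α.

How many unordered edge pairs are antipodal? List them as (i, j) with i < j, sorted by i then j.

count = 3; pairs: (0,4), (2,5), (3,6)

α = atan 0.25 = 14.04°;  2α = 28.07°
n_0 = (+0.3143, -0.9493)
n_1 = (+0.9431, -0.3325)
n_2 = (+0.8480, +0.5300)
n_3 = (+0.1936, +0.9811)
n_4 = (-0.6682, +0.7440)
n_5 = (-0.9596, -0.2814)
n_6 = (-0.4363, -0.8998)
  (0,1): δ = 127.74°  ·
  (0,2): δ = 76.32°  ·
  (0,3): δ = 29.49°  ·
  (0,4): δ = 23.61°  ✓
  (0,5): δ = 88.02°  ·
  (0,6): δ = 135.81°  ·
  (1,2): δ = 128.57°  ·
  (1,3): δ = 81.74°  ·
  (1,4): δ = 28.65°  ·
  (1,5): δ = 35.77°  ·
  (1,6): δ = 83.55°  ·
  (2,3): δ = 133.17°  ·
  (2,4): δ = 80.08°  ·
  (2,5): δ = 15.66°  ✓
  (2,6): δ = 32.13°  ·
  (3,4): δ = 126.91°  ·
  (3,5): δ = 62.49°  ·
  (3,6): δ = 14.70°  ✓
  (4,5): δ = 115.58°  ·
  (4,6): δ = 67.79°  ·
  (5,6): δ = 132.21°  ·
antipodal pairs: 3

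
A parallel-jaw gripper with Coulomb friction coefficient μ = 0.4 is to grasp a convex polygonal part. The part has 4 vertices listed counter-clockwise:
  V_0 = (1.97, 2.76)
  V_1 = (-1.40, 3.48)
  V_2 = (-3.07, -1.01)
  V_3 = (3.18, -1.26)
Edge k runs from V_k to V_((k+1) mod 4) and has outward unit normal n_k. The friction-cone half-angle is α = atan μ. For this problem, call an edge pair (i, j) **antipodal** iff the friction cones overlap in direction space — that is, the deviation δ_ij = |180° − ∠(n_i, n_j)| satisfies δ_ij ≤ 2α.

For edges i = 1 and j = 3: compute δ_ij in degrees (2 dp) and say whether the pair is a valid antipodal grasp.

δ = 37.15°, valid

α = atan 0.4 = 21.80°;  2α = 43.60°
edge 1: e_1 = (-1.67, -4.49);  n_1 = (-0.9373, +0.3486)
edge 3: e_3 = (-1.21, +4.02);  n_3 = (+0.9576, +0.2882)
∠(n_1, n_3) = 142.85°
δ = |180° − 142.85°| = 37.15°
37.15° ≤ 2α = 43.60°  →  valid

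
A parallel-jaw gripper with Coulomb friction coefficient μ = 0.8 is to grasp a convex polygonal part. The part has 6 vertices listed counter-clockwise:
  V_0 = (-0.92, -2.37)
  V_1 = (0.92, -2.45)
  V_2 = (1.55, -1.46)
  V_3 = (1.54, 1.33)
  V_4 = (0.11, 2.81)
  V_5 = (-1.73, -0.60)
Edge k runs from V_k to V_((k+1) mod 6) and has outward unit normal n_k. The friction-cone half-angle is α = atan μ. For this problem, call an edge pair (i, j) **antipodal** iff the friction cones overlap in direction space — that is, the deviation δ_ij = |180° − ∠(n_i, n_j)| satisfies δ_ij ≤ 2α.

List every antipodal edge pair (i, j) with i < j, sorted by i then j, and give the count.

α = atan 0.8 = 38.66°;  2α = 77.32°
n_0 = (-0.0434, -0.9991)
n_1 = (+0.8437, -0.5369)
n_2 = (+1.0000, +0.0036)
n_3 = (+0.7192, +0.6949)
n_4 = (-0.8801, +0.4749)
n_5 = (-0.9093, -0.4161)
  (0,1): δ = 119.98°  ·
  (0,2): δ = 87.31°  ·
  (0,3): δ = 43.49°  ✓
  (0,4): δ = 64.14°  ✓
  (0,5): δ = 117.08°  ·
  (1,2): δ = 147.32°  ·
  (1,3): δ = 103.51°  ·
  (1,4): δ = 4.12°  ✓
  (1,5): δ = 57.06°  ✓
  (2,3): δ = 136.19°  ·
  (2,4): δ = 28.56°  ✓
  (2,5): δ = 24.38°  ✓
  (3,4): δ = 72.37°  ✓
  (3,5): δ = 19.43°  ✓
  (4,5): δ = 127.06°  ·
antipodal pairs: 8

count = 8; pairs: (0,3), (0,4), (1,4), (1,5), (2,4), (2,5), (3,4), (3,5)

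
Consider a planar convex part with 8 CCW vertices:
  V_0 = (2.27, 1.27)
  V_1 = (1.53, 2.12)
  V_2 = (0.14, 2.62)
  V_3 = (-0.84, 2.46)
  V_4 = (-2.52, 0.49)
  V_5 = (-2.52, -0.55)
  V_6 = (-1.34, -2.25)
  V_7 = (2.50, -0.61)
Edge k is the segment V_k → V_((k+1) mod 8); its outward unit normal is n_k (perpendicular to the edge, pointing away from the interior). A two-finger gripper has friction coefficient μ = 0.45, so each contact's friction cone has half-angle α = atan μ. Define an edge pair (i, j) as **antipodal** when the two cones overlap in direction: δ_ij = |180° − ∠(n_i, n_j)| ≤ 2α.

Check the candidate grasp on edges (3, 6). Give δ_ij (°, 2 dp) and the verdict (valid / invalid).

δ = 26.42°, valid

α = atan 0.45 = 24.23°;  2α = 48.46°
edge 3: e_3 = (-1.68, -1.97);  n_3 = (-0.7609, +0.6489)
edge 6: e_6 = (+3.84, +1.64);  n_6 = (+0.3928, -0.9196)
∠(n_3, n_6) = 153.58°
δ = |180° − 153.58°| = 26.42°
26.42° ≤ 2α = 48.46°  →  valid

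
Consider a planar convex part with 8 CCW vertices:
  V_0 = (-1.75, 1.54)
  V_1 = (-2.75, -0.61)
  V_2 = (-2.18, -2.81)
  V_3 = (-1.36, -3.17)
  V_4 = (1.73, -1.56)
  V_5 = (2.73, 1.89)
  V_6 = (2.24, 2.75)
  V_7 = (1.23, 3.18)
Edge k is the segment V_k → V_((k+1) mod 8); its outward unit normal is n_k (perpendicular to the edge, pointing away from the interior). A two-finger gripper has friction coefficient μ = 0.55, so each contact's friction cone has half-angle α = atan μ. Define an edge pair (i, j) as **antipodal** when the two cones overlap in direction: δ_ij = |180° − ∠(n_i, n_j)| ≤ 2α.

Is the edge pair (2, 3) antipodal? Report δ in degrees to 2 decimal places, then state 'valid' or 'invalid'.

δ = 128.78°, invalid

α = atan 0.55 = 28.81°;  2α = 57.62°
edge 2: e_2 = (+0.82, -0.36);  n_2 = (-0.4020, -0.9156)
edge 3: e_3 = (+3.09, +1.61);  n_3 = (+0.4621, -0.8868)
∠(n_2, n_3) = 51.22°
δ = |180° − 51.22°| = 128.78°
128.78° > 2α = 57.62°  →  invalid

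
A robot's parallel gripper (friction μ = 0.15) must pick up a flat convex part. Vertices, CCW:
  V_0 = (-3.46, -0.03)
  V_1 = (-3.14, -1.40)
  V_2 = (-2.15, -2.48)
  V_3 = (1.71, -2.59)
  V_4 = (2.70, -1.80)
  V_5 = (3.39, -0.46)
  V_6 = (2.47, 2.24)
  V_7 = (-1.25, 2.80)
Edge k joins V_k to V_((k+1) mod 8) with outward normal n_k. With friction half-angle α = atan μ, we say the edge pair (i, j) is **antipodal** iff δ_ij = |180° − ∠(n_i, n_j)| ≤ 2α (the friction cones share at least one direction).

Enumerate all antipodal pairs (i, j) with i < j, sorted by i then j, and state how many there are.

count = 4; pairs: (0,5), (2,6), (3,7), (4,7)

α = atan 0.15 = 8.53°;  2α = 17.06°
n_0 = (-0.9738, -0.2275)
n_1 = (-0.7372, -0.6757)
n_2 = (-0.0285, -0.9996)
n_3 = (+0.6237, -0.7816)
n_4 = (+0.8891, -0.4578)
n_5 = (+0.9466, +0.3225)
n_6 = (+0.1489, +0.9889)
n_7 = (-0.7882, +0.6155)
  (0,1): δ = 150.64°  ·
  (0,2): δ = 104.78°  ·
  (0,3): δ = 64.56°  ·
  (0,4): δ = 40.39°  ·
  (0,5): δ = 5.67°  ✓
  (0,6): δ = 68.29°  ·
  (0,7): δ = 128.87°  ·
  (1,2): δ = 134.14°  ·
  (1,3): δ = 93.92°  ·
  (1,4): δ = 69.76°  ·
  (1,5): δ = 23.69°  ·
  (1,6): δ = 38.93°  ·
  (1,7): δ = 99.50°  ·
  (2,3): δ = 139.78°  ·
  (2,4): δ = 115.61°  ·
  (2,5): δ = 69.55°  ·
  (2,6): δ = 6.93°  ✓
  (2,7): δ = 53.65°  ·
  (3,4): δ = 155.83°  ·
  (3,5): δ = 109.77°  ·
  (3,6): δ = 47.15°  ·
  (3,7): δ = 13.42°  ✓
  (4,5): δ = 133.94°  ·
  (4,6): δ = 71.32°  ·
  (4,7): δ = 10.74°  ✓
  (5,6): δ = 117.38°  ·
  (5,7): δ = 56.80°  ·
  (6,7): δ = 119.43°  ·
antipodal pairs: 4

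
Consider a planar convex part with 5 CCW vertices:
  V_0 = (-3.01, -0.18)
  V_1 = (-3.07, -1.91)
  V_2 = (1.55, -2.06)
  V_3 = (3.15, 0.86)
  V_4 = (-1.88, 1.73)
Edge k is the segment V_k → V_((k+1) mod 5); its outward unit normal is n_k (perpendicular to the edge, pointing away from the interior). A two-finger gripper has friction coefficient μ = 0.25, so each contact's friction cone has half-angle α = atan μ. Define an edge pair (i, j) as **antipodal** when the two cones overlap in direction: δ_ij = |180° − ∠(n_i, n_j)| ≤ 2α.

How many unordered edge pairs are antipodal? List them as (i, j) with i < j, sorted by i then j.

count = 3; pairs: (0,2), (1,3), (2,4)

α = atan 0.25 = 14.04°;  2α = 28.07°
n_0 = (-0.9994, +0.0347)
n_1 = (-0.0325, -0.9995)
n_2 = (+0.8770, -0.4805)
n_3 = (+0.1704, +0.9854)
n_4 = (-0.8607, +0.5092)
  (0,1): δ = 89.87°  ·
  (0,2): δ = 26.73°  ✓
  (0,3): δ = 82.17°  ·
  (0,4): δ = 151.38°  ·
  (1,2): δ = 116.86°  ·
  (1,3): δ = 7.95°  ✓
  (1,4): δ = 61.25°  ·
  (2,3): δ = 71.09°  ·
  (2,4): δ = 1.89°  ✓
  (3,4): δ = 110.80°  ·
antipodal pairs: 3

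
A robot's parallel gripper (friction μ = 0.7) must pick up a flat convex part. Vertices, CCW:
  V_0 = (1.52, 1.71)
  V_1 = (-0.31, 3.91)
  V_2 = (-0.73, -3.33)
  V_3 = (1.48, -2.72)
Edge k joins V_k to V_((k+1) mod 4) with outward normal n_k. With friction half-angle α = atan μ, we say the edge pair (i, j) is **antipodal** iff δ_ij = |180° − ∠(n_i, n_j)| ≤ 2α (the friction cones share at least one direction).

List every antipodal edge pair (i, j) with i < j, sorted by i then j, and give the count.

count = 3; pairs: (0,1), (0,2), (1,3)

α = atan 0.7 = 34.99°;  2α = 69.98°
n_0 = (+0.7688, +0.6395)
n_1 = (-0.9983, +0.0579)
n_2 = (+0.2661, -0.9640)
n_3 = (+1.0000, -0.0090)
  (0,1): δ = 43.07°  ✓
  (0,2): δ = 65.68°  ✓
  (0,3): δ = 139.73°  ·
  (1,2): δ = 71.25°  ·
  (1,3): δ = 2.80°  ✓
  (2,3): δ = 105.95°  ·
antipodal pairs: 3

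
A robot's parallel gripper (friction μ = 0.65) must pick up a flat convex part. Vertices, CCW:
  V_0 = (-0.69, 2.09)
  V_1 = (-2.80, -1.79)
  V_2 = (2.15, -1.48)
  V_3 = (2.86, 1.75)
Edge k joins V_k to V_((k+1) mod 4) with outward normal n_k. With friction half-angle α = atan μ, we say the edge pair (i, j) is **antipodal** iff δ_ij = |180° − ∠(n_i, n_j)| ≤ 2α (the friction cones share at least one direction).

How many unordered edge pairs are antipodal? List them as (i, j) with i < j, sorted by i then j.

α = atan 0.65 = 33.02°;  2α = 66.05°
n_0 = (-0.8785, +0.4777)
n_1 = (+0.0625, -0.9980)
n_2 = (+0.9767, -0.2147)
n_3 = (+0.0953, +0.9954)
  (0,1): δ = 57.88°  ✓
  (0,2): δ = 16.14°  ✓
  (0,3): δ = 113.07°  ·
  (1,2): δ = 105.98°  ·
  (1,3): δ = 9.05°  ✓
  (2,3): δ = 83.07°  ·
antipodal pairs: 3

count = 3; pairs: (0,1), (0,2), (1,3)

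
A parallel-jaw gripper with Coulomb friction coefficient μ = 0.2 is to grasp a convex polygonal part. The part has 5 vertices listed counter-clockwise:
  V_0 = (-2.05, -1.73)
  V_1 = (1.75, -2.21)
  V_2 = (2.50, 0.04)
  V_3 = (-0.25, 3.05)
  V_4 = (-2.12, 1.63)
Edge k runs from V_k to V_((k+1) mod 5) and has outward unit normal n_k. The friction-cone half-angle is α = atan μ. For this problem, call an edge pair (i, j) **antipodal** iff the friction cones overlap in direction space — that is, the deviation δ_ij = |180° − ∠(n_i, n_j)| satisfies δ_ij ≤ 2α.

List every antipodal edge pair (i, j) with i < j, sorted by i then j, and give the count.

α = atan 0.2 = 11.31°;  2α = 22.62°
n_0 = (-0.1253, -0.9921)
n_1 = (+0.9487, -0.3162)
n_2 = (+0.7383, +0.6745)
n_3 = (-0.6048, +0.7964)
n_4 = (-0.9998, -0.0208)
  (0,1): δ = 101.24°  ·
  (0,2): δ = 40.39°  ·
  (0,3): δ = 44.41°  ·
  (0,4): δ = 98.39°  ·
  (1,2): δ = 119.15°  ·
  (1,3): δ = 34.35°  ·
  (1,4): δ = 19.63°  ✓
  (2,3): δ = 95.20°  ·
  (2,4): δ = 41.22°  ·
  (3,4): δ = 126.02°  ·
antipodal pairs: 1

count = 1; pairs: (1,4)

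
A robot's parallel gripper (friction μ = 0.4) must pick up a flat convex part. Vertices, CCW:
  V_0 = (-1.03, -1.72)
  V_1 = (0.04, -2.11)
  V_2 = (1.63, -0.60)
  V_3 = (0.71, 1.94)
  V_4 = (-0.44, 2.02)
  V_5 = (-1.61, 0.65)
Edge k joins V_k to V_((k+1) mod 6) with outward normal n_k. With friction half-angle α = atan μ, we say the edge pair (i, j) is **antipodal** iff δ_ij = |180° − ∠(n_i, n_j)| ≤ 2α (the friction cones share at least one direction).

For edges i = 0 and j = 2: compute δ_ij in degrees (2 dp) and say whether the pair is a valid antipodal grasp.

δ = 50.06°, invalid

α = atan 0.4 = 21.80°;  2α = 43.60°
edge 0: e_0 = (+1.07, -0.39);  n_0 = (-0.3424, -0.9395)
edge 2: e_2 = (-0.92, +2.54);  n_2 = (+0.9402, +0.3406)
∠(n_0, n_2) = 129.94°
δ = |180° − 129.94°| = 50.06°
50.06° > 2α = 43.60°  →  invalid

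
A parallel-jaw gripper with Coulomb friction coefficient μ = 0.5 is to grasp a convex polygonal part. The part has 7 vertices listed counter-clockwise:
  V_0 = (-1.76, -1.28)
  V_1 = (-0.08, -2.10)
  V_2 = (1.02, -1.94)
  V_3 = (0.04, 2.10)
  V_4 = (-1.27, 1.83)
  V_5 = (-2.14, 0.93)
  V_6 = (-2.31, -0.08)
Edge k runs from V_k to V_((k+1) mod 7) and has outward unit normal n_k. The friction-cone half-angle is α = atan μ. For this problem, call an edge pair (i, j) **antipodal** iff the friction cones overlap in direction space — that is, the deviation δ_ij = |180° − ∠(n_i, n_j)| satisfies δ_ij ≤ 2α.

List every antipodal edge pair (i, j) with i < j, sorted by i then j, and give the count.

α = atan 0.5 = 26.57°;  2α = 53.13°
n_0 = (-0.4386, -0.8987)
n_1 = (+0.1439, -0.9896)
n_2 = (+0.9718, +0.2357)
n_3 = (-0.2019, +0.9794)
n_4 = (-0.7190, +0.6950)
n_5 = (-0.9861, +0.1660)
n_6 = (-0.9091, -0.4167)
  (0,1): δ = 145.71°  ·
  (0,2): δ = 50.35°  ✓
  (0,3): δ = 37.66°  ✓
  (0,4): δ = 71.99°  ·
  (0,5): δ = 106.46°  ·
  (0,6): δ = 140.64°  ·
  (1,2): δ = 84.64°  ·
  (1,3): δ = 3.37°  ✓
  (1,4): δ = 37.70°  ✓
  (1,5): δ = 72.17°  ·
  (1,6): δ = 106.35°  ·
  (2,3): δ = 91.99°  ·
  (2,4): δ = 57.66°  ·
  (2,5): δ = 23.19°  ✓
  (2,6): δ = 10.99°  ✓
  (3,4): δ = 145.67°  ·
  (3,5): δ = 111.20°  ·
  (3,6): δ = 77.02°  ·
  (4,5): δ = 145.53°  ·
  (4,6): δ = 111.35°  ·
  (5,6): δ = 145.82°  ·
antipodal pairs: 6

count = 6; pairs: (0,2), (0,3), (1,3), (1,4), (2,5), (2,6)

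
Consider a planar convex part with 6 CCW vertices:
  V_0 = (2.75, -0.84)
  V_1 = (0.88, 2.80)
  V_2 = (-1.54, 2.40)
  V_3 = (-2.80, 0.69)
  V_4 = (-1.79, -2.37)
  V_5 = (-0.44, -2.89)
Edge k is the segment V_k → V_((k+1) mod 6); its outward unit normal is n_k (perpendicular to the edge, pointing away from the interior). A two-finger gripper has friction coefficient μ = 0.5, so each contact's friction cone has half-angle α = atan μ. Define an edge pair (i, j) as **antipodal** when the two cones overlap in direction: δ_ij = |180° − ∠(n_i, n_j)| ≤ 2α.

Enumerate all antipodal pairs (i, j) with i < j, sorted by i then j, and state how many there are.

count = 5; pairs: (0,3), (0,4), (1,4), (1,5), (2,5)

α = atan 0.5 = 26.57°;  2α = 53.13°
n_0 = (+0.8895, +0.4570)
n_1 = (-0.1631, +0.9866)
n_2 = (-0.8051, +0.5932)
n_3 = (-0.9496, -0.3134)
n_4 = (-0.3594, -0.9332)
n_5 = (+0.5406, -0.8413)
  (0,1): δ = 107.81°  ·
  (0,2): δ = 63.58°  ·
  (0,3): δ = 8.92°  ✓
  (0,4): δ = 41.74°  ✓
  (0,5): δ = 95.53°  ·
  (1,2): δ = 135.77°  ·
  (1,3): δ = 81.12°  ·
  (1,4): δ = 30.45°  ✓
  (1,5): δ = 23.34°  ✓
  (2,3): δ = 125.35°  ·
  (2,4): δ = 74.68°  ·
  (2,5): δ = 20.89°  ✓
  (3,4): δ = 129.33°  ·
  (3,5): δ = 75.54°  ·
  (4,5): δ = 126.21°  ·
antipodal pairs: 5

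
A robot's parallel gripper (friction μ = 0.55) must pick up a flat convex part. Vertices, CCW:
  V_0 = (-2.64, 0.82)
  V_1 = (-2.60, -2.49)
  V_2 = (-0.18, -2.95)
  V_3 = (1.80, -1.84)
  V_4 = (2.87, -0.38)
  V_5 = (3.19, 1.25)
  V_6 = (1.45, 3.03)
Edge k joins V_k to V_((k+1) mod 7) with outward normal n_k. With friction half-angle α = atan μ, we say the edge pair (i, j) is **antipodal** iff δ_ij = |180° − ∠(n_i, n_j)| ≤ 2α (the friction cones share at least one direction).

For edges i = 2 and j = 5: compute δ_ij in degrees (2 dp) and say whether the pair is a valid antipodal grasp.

α = atan 0.55 = 28.81°;  2α = 57.62°
edge 2: e_2 = (+1.98, +1.11);  n_2 = (+0.4890, -0.8723)
edge 5: e_5 = (-1.74, +1.78);  n_5 = (+0.7151, +0.6990)
∠(n_2, n_5) = 105.07°
δ = |180° − 105.07°| = 74.93°
74.93° > 2α = 57.62°  →  invalid

δ = 74.93°, invalid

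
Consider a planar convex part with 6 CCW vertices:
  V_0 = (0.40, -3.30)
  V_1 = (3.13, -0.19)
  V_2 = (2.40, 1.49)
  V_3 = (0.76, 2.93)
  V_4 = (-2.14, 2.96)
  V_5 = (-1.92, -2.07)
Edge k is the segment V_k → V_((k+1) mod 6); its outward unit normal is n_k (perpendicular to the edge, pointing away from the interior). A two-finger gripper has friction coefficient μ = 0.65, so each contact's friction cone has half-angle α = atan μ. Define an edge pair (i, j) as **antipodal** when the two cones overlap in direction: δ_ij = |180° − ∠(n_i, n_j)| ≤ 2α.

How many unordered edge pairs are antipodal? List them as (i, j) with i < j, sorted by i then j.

count = 7; pairs: (0,3), (0,4), (1,4), (1,5), (2,4), (2,5), (3,5)

α = atan 0.65 = 33.02°;  2α = 66.05°
n_0 = (+0.7515, -0.6597)
n_1 = (+0.9172, +0.3985)
n_2 = (+0.6598, +0.7514)
n_3 = (+0.0103, +0.9999)
n_4 = (-0.9990, -0.0437)
n_5 = (-0.4684, -0.8835)
  (0,1): δ = 115.24°  ·
  (0,2): δ = 90.01°  ·
  (0,3): δ = 49.32°  ✓
  (0,4): δ = 43.78°  ✓
  (0,5): δ = 103.35°  ·
  (1,2): δ = 154.77°  ·
  (1,3): δ = 114.08°  ·
  (1,4): δ = 20.98°  ✓
  (1,5): δ = 38.58°  ✓
  (2,3): δ = 139.31°  ·
  (2,4): δ = 46.21°  ✓
  (2,5): δ = 13.35°  ✓
  (3,4): δ = 86.90°  ·
  (3,5): δ = 27.34°  ✓
  (4,5): δ = 120.44°  ·
antipodal pairs: 7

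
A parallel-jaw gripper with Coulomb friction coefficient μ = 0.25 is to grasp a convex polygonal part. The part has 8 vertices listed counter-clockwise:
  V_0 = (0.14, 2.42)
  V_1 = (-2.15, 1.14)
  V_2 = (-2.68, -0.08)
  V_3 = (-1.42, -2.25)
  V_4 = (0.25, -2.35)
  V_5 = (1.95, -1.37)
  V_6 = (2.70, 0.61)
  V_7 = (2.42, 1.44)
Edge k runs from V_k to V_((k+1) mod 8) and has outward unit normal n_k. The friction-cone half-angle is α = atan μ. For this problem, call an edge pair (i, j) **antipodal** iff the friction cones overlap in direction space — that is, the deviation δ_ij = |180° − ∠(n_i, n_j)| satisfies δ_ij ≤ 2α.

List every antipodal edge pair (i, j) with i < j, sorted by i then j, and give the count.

count = 4; pairs: (0,4), (1,5), (2,6), (3,7)

α = atan 0.25 = 14.04°;  2α = 28.07°
n_0 = (-0.4879, +0.8729)
n_1 = (-0.9172, +0.3985)
n_2 = (-0.8648, -0.5021)
n_3 = (-0.0598, -0.9982)
n_4 = (+0.4994, -0.8664)
n_5 = (+0.9352, -0.3542)
n_6 = (+0.9475, +0.3197)
n_7 = (+0.3949, +0.9187)
  (0,1): δ = 142.68°  ·
  (0,2): δ = 89.06°  ·
  (0,3): δ = 32.63°  ·
  (0,4): δ = 0.76°  ✓
  (0,5): δ = 40.05°  ·
  (0,6): δ = 79.44°  ·
  (0,7): δ = 127.54°  ·
  (1,2): δ = 126.38°  ·
  (1,3): δ = 69.95°  ·
  (1,4): δ = 36.56°  ·
  (1,5): δ = 2.74°  ✓
  (1,6): δ = 42.12°  ·
  (1,7): δ = 90.22°  ·
  (2,3): δ = 123.57°  ·
  (2,4): δ = 90.18°  ·
  (2,5): δ = 50.89°  ·
  (2,6): δ = 11.50°  ✓
  (2,7): δ = 36.60°  ·
  (3,4): δ = 146.61°  ·
  (3,5): δ = 107.32°  ·
  (3,6): δ = 67.93°  ·
  (3,7): δ = 19.83°  ✓
  (4,5): δ = 140.71°  ·
  (4,6): δ = 101.32°  ·
  (4,7): δ = 53.22°  ·
  (5,6): δ = 140.61°  ·
  (5,7): δ = 92.51°  ·
  (6,7): δ = 131.90°  ·
antipodal pairs: 4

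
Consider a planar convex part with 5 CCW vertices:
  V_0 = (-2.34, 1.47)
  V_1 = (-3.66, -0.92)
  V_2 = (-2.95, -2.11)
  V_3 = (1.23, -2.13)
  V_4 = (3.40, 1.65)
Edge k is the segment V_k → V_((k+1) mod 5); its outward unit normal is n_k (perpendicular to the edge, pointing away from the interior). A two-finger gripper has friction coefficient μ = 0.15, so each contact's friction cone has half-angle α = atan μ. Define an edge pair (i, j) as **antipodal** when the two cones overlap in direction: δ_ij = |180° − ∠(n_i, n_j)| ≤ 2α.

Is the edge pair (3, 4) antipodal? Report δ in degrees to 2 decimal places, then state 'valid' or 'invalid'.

α = atan 0.15 = 8.53°;  2α = 17.06°
edge 3: e_3 = (+2.17, +3.78);  n_3 = (+0.8673, -0.4979)
edge 4: e_4 = (-5.74, -0.18);  n_4 = (-0.0313, +0.9995)
∠(n_3, n_4) = 121.66°
δ = |180° − 121.66°| = 58.34°
58.34° > 2α = 17.06°  →  invalid

δ = 58.34°, invalid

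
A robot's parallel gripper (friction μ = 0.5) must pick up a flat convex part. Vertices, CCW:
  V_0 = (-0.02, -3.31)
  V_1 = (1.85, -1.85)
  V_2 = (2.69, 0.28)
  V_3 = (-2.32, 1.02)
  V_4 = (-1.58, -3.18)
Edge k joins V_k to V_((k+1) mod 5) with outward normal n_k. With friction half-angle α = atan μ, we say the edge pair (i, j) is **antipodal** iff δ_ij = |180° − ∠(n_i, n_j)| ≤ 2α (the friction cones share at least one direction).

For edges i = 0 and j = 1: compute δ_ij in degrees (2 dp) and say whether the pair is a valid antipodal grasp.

δ = 149.50°, invalid

α = atan 0.5 = 26.57°;  2α = 53.13°
edge 0: e_0 = (+1.87, +1.46);  n_0 = (+0.6154, -0.7882)
edge 1: e_1 = (+0.84, +2.13);  n_1 = (+0.9303, -0.3669)
∠(n_0, n_1) = 30.50°
δ = |180° − 30.50°| = 149.50°
149.50° > 2α = 53.13°  →  invalid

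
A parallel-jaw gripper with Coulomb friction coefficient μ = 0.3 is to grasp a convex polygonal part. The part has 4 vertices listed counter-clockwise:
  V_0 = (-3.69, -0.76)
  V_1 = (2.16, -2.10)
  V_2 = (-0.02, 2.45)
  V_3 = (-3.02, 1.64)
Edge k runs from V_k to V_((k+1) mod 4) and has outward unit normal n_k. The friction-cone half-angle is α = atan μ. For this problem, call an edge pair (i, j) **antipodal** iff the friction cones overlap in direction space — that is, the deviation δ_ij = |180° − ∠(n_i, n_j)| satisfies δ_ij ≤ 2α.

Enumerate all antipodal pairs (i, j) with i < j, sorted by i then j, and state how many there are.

α = atan 0.3 = 16.70°;  2α = 33.40°
n_0 = (-0.2233, -0.9748)
n_1 = (+0.9018, +0.4321)
n_2 = (-0.2607, +0.9654)
n_3 = (-0.9632, +0.2689)
  (0,1): δ = 51.50°  ·
  (0,2): δ = 28.01°  ✓
  (0,3): δ = 87.30°  ·
  (1,2): δ = 100.49°  ·
  (1,3): δ = 41.20°  ·
  (2,3): δ = 120.71°  ·
antipodal pairs: 1

count = 1; pairs: (0,2)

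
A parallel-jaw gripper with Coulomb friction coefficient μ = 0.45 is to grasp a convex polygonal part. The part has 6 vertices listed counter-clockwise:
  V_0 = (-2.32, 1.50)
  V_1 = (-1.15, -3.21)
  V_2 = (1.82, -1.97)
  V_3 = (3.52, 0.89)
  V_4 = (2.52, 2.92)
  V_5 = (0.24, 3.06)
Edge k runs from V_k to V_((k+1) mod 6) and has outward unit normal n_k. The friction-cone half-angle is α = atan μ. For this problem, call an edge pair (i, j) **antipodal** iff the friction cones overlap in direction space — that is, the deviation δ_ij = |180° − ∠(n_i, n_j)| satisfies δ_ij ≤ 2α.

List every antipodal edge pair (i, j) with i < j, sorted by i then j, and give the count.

α = atan 0.45 = 24.23°;  2α = 48.46°
n_0 = (-0.9705, -0.2411)
n_1 = (+0.3853, -0.9228)
n_2 = (+0.8596, -0.5110)
n_3 = (+0.8971, +0.4419)
n_4 = (+0.0613, +0.9981)
n_5 = (-0.5204, +0.8539)
  (0,1): δ = 81.29°  ·
  (0,2): δ = 44.68°  ✓
  (0,3): δ = 12.28°  ✓
  (0,4): δ = 72.54°  ·
  (0,5): δ = 107.41°  ·
  (1,2): δ = 143.39°  ·
  (1,3): δ = 86.44°  ·
  (1,4): δ = 26.17°  ✓
  (1,5): δ = 8.70°  ✓
  (2,3): δ = 123.05°  ·
  (2,4): δ = 62.79°  ·
  (2,5): δ = 27.92°  ✓
  (3,4): δ = 119.74°  ·
  (3,5): δ = 84.87°  ·
  (4,5): δ = 145.13°  ·
antipodal pairs: 5

count = 5; pairs: (0,2), (0,3), (1,4), (1,5), (2,5)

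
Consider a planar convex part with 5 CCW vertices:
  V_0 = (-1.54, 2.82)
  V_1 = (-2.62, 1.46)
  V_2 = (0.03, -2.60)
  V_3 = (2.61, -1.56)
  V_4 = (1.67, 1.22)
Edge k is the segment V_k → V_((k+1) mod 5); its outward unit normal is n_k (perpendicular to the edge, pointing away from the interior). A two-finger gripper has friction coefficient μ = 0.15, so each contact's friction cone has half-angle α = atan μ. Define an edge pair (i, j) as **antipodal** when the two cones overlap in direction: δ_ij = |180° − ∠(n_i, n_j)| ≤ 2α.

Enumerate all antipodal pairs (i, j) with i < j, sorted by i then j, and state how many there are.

count = 1; pairs: (1,3)

α = atan 0.15 = 8.53°;  2α = 17.06°
n_0 = (-0.7831, +0.6219)
n_1 = (-0.8374, -0.5466)
n_2 = (+0.3739, -0.9275)
n_3 = (+0.9473, +0.3203)
n_4 = (+0.4461, +0.8950)
  (0,1): δ = 108.41°  ·
  (0,2): δ = 29.59°  ·
  (0,3): δ = 57.14°  ·
  (0,4): δ = 101.96°  ·
  (1,2): δ = 101.18°  ·
  (1,3): δ = 14.45°  ✓
  (1,4): δ = 30.37°  ·
  (2,3): δ = 93.27°  ·
  (2,4): δ = 48.45°  ·
  (3,4): δ = 135.18°  ·
antipodal pairs: 1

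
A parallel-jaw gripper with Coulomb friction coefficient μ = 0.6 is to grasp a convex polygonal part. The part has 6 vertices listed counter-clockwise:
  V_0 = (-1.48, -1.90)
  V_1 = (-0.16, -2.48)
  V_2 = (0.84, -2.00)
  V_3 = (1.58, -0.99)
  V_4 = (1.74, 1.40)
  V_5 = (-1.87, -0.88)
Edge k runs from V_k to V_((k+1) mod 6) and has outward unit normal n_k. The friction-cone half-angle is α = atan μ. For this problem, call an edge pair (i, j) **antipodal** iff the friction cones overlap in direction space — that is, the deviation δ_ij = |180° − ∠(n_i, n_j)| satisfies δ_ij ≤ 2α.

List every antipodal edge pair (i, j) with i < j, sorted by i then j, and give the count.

α = atan 0.6 = 30.96°;  2α = 61.93°
n_0 = (-0.4023, -0.9155)
n_1 = (+0.4327, -0.9015)
n_2 = (+0.8067, -0.5910)
n_3 = (+0.9978, -0.0668)
n_4 = (-0.5340, +0.8455)
n_5 = (-0.9341, -0.3571)
  (0,1): δ = 130.64°  ·
  (0,2): δ = 102.51°  ·
  (0,3): δ = 70.11°  ·
  (0,4): δ = 56.00°  ✓
  (0,5): δ = 134.64°  ·
  (1,2): δ = 151.87°  ·
  (1,3): δ = 119.47°  ·
  (1,4): δ = 6.63°  ✓
  (1,5): δ = 85.28°  ·
  (2,3): δ = 147.60°  ·
  (2,4): δ = 21.50°  ✓
  (2,5): δ = 57.15°  ✓
  (3,4): δ = 53.89°  ✓
  (3,5): δ = 24.75°  ✓
  (4,5): δ = 101.35°  ·
antipodal pairs: 6

count = 6; pairs: (0,4), (1,4), (2,4), (2,5), (3,4), (3,5)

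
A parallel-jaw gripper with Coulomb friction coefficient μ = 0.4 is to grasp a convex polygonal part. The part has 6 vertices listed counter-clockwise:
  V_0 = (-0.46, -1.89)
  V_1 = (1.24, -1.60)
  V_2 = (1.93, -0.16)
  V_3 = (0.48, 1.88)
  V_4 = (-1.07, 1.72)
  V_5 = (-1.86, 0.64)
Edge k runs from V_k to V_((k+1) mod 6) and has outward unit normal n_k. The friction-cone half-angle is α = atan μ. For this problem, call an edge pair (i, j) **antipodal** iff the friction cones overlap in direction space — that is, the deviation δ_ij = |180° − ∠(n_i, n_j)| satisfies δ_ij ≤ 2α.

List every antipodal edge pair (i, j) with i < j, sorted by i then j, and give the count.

α = atan 0.4 = 21.80°;  2α = 43.60°
n_0 = (+0.1682, -0.9858)
n_1 = (+0.9018, -0.4321)
n_2 = (+0.8151, +0.5793)
n_3 = (-0.1027, +0.9947)
n_4 = (-0.8071, +0.5904)
n_5 = (-0.8750, -0.4842)
  (0,1): δ = 125.28°  ·
  (0,2): δ = 64.28°  ·
  (0,3): δ = 3.79°  ✓
  (0,4): δ = 44.13°  ·
  (0,5): δ = 109.28°  ·
  (1,2): δ = 118.99°  ·
  (1,3): δ = 58.50°  ·
  (1,4): δ = 10.58°  ✓
  (1,5): δ = 54.56°  ·
  (2,3): δ = 119.51°  ·
  (2,4): δ = 71.59°  ·
  (2,5): δ = 6.45°  ✓
  (3,4): δ = 132.08°  ·
  (3,5): δ = 66.94°  ·
  (4,5): δ = 114.86°  ·
antipodal pairs: 3

count = 3; pairs: (0,3), (1,4), (2,5)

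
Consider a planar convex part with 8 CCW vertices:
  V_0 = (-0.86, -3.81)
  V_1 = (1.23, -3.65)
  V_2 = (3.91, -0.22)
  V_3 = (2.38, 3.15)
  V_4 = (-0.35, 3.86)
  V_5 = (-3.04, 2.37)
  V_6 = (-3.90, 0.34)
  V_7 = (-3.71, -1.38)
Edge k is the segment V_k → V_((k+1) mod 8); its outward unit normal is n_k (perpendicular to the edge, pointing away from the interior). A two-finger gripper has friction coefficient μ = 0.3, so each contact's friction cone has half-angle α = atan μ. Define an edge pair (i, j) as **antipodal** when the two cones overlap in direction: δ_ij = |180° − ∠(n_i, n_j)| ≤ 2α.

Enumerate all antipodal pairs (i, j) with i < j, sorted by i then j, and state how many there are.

α = atan 0.3 = 16.70°;  2α = 33.40°
n_0 = (+0.0763, -0.9971)
n_1 = (+0.7880, -0.6157)
n_2 = (+0.9106, +0.4134)
n_3 = (+0.2517, +0.9678)
n_4 = (-0.4845, +0.8748)
n_5 = (-0.9208, +0.3901)
n_6 = (-0.9940, -0.1098)
n_7 = (-0.6488, -0.7610)
  (0,1): δ = 132.38°  ·
  (0,2): δ = 69.96°  ·
  (0,3): δ = 18.96°  ✓
  (0,4): δ = 24.60°  ✓
  (0,5): δ = 62.66°  ·
  (0,6): δ = 91.93°  ·
  (0,7): δ = 135.17°  ·
  (1,2): δ = 117.58°  ·
  (1,3): δ = 66.58°  ·
  (1,4): δ = 23.02°  ✓
  (1,5): δ = 15.04°  ✓
  (1,6): δ = 44.31°  ·
  (1,7): δ = 87.55°  ·
  (2,3): δ = 129.00°  ·
  (2,4): δ = 85.44°  ·
  (2,5): δ = 47.38°  ·
  (2,6): δ = 18.11°  ✓
  (2,7): δ = 25.13°  ✓
  (3,4): δ = 136.44°  ·
  (3,5): δ = 98.38°  ·
  (3,6): δ = 69.12°  ·
  (3,7): δ = 25.87°  ✓
  (4,5): δ = 141.94°  ·
  (4,6): δ = 112.68°  ·
  (4,7): δ = 69.43°  ·
  (5,6): δ = 150.74°  ·
  (5,7): δ = 107.49°  ·
  (6,7): δ = 136.76°  ·
antipodal pairs: 7

count = 7; pairs: (0,3), (0,4), (1,4), (1,5), (2,6), (2,7), (3,7)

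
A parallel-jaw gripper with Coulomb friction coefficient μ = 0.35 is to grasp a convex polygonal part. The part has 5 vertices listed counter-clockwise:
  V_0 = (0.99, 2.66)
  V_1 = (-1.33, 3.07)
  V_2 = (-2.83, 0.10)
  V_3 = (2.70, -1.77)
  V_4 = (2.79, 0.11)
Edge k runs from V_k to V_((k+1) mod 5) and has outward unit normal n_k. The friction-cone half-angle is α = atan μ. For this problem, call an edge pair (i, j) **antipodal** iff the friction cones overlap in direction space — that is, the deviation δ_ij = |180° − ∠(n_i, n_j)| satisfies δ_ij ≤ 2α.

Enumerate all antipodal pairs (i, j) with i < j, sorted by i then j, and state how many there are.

α = atan 0.35 = 19.29°;  2α = 38.58°
n_0 = (+0.1740, +0.9847)
n_1 = (-0.8926, +0.4508)
n_2 = (-0.3203, -0.9473)
n_3 = (+0.9989, -0.0478)
n_4 = (+0.8170, +0.5767)
  (0,1): δ = 106.77°  ·
  (0,2): δ = 8.66°  ✓
  (0,3): δ = 97.28°  ·
  (0,4): δ = 135.24°  ·
  (1,2): δ = 81.89°  ·
  (1,3): δ = 24.06°  ✓
  (1,4): δ = 62.01°  ·
  (2,3): δ = 74.06°  ·
  (2,4): δ = 36.10°  ✓
  (3,4): δ = 142.04°  ·
antipodal pairs: 3

count = 3; pairs: (0,2), (1,3), (2,4)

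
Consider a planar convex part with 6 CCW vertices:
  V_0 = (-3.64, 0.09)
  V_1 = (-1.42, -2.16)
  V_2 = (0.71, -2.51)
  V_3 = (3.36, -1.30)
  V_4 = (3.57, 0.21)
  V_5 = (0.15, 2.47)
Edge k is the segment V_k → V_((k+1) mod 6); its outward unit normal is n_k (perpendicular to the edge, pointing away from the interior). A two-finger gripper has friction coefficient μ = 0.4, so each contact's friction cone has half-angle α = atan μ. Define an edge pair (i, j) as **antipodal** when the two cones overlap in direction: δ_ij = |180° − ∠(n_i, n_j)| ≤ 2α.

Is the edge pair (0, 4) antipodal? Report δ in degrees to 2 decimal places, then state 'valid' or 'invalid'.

α = atan 0.4 = 21.80°;  2α = 43.60°
edge 0: e_0 = (+2.22, -2.25);  n_0 = (-0.7118, -0.7023)
edge 4: e_4 = (-3.42, +2.26);  n_4 = (+0.5513, +0.8343)
∠(n_0, n_4) = 168.07°
δ = |180° − 168.07°| = 11.93°
11.93° ≤ 2α = 43.60°  →  valid

δ = 11.93°, valid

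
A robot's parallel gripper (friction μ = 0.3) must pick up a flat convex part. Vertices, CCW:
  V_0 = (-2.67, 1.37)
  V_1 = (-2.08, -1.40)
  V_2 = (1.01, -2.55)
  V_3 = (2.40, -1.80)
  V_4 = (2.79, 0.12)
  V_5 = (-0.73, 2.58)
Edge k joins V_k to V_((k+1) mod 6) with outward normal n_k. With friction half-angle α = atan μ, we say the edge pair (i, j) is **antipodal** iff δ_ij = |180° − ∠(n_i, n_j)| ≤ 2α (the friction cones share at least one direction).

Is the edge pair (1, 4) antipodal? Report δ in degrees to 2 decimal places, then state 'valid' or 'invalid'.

δ = 14.53°, valid

α = atan 0.3 = 16.70°;  2α = 33.40°
edge 1: e_1 = (+3.09, -1.15);  n_1 = (-0.3488, -0.9372)
edge 4: e_4 = (-3.52, +2.46);  n_4 = (+0.5728, +0.8197)
∠(n_1, n_4) = 165.47°
δ = |180° − 165.47°| = 14.53°
14.53° ≤ 2α = 33.40°  →  valid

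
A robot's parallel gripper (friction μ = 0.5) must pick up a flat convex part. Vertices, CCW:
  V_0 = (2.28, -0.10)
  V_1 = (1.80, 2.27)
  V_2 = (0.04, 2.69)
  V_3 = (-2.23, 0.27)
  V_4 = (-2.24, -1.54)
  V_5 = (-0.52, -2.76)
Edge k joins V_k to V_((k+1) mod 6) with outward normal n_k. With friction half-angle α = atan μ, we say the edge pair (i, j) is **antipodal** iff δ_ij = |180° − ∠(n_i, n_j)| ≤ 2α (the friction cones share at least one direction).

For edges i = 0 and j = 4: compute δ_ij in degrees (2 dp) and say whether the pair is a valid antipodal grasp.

α = atan 0.5 = 26.57°;  2α = 53.13°
edge 0: e_0 = (-0.48, +2.37);  n_0 = (+0.9801, +0.1985)
edge 4: e_4 = (+1.72, -1.22);  n_4 = (-0.5785, -0.8157)
∠(n_0, n_4) = 136.80°
δ = |180° − 136.80°| = 43.20°
43.20° ≤ 2α = 53.13°  →  valid

δ = 43.20°, valid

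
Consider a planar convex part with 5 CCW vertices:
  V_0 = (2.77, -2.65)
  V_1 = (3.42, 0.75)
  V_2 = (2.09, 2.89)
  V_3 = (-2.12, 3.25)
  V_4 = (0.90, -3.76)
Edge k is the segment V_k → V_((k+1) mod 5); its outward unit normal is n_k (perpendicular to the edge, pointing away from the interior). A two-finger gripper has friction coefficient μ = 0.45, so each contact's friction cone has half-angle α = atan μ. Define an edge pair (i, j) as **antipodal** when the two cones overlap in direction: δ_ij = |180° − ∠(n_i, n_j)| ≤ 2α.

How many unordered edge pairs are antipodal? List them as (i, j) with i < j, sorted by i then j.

α = atan 0.45 = 24.23°;  2α = 48.46°
n_0 = (+0.9822, -0.1878)
n_1 = (+0.8493, +0.5279)
n_2 = (+0.0852, +0.9964)
n_3 = (-0.9184, -0.3957)
n_4 = (+0.5104, -0.8599)
  (0,1): δ = 137.32°  ·
  (0,2): δ = 84.06°  ·
  (0,3): δ = 34.13°  ✓
  (0,4): δ = 131.52°  ·
  (1,2): δ = 126.75°  ·
  (1,3): δ = 8.55°  ✓
  (1,4): δ = 88.83°  ·
  (2,3): δ = 61.81°  ·
  (2,4): δ = 35.58°  ✓
  (3,4): δ = 82.61°  ·
antipodal pairs: 3

count = 3; pairs: (0,3), (1,3), (2,4)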